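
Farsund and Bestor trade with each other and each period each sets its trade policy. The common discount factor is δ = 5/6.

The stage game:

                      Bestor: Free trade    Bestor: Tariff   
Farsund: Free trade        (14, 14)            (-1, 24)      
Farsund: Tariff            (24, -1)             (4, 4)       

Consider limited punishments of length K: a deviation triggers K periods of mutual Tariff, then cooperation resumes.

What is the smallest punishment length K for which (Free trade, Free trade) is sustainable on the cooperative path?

2

Need Σ_{k=1}^{K} δ^k ≥ (24−14)/(14−4) = 1.0000 at δ = 5/6.
At K = 1 the sum is 0.8333 < 1.0000; at K = 2 it is 1.5278 ≥ 1.0000.
So the minimum punishment length is K = 2.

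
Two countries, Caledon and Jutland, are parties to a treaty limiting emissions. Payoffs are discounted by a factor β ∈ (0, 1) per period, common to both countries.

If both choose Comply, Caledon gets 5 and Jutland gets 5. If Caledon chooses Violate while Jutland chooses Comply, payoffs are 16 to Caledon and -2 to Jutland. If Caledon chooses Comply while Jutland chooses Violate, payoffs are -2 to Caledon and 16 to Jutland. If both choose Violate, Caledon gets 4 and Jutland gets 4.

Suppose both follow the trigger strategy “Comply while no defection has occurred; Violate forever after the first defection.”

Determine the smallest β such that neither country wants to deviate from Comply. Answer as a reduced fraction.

Under grim trigger the critical discount factor is (T−C)/(T−P) with T = 16, C = 5, P = 4.
β* = (16−5)/(16−4) = 11/12.

11/12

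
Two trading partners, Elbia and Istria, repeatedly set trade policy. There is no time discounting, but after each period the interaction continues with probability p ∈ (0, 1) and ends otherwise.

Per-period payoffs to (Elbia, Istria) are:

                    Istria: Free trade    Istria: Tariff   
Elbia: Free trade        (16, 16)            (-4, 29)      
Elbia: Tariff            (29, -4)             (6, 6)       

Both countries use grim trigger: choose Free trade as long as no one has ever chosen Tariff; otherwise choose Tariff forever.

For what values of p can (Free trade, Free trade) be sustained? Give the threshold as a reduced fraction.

13/23

With no time discounting, the continuation probability p plays the role of the discount factor.
Grim-trigger IC: 16/(1−p) ≥ 29 + 6p/(1−p) ⇒ p ≥ (29−16)/(29−6) = 13/23.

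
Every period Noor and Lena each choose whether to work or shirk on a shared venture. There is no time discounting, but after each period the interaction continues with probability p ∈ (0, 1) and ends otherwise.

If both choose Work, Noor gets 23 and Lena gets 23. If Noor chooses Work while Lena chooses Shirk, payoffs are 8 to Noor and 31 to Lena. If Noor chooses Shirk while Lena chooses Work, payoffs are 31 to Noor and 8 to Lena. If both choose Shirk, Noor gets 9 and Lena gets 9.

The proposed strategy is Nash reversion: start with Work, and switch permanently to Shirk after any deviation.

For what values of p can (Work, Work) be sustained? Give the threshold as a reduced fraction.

4/11

With no time discounting, the continuation probability p plays the role of the discount factor.
Grim-trigger IC: 23/(1−p) ≥ 31 + 9p/(1−p) ⇒ p ≥ (31−23)/(31−9) = 4/11.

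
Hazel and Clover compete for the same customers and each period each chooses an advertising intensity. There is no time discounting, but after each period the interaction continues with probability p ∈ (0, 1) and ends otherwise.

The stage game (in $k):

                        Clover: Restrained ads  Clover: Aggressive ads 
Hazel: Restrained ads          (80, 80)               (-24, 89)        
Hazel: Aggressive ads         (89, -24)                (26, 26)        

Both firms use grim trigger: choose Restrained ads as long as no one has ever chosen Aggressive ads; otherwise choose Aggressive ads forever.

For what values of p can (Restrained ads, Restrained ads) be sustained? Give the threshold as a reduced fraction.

Expected cooperation value is 80 + p·80 + p²·80 + … = 80/(1−p); deviation gives 89 + p·26/(1−p).
80 ≥ 89(1−p) + 26p ⇒ 63p ≥ 9 ⇒ p ≥ 9/63 = 1/7.

1/7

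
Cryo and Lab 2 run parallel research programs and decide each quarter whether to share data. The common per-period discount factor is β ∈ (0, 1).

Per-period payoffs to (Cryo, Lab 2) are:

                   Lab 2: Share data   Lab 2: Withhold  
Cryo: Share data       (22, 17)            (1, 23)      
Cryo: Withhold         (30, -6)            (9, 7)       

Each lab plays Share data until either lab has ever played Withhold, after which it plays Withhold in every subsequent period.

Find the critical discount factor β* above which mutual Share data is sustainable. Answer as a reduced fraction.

8/21

For Cryo: deviation gain 30−22 = 8, per-period punishment loss 22−9 = 13. IC gives β ≥ 8/21.
For Lab 2: gain 6, loss 10 per period, so β ≥ 6/16 = 3/8.
The tighter constraint is Cryo's, so cooperation needs β ≥ 8/21.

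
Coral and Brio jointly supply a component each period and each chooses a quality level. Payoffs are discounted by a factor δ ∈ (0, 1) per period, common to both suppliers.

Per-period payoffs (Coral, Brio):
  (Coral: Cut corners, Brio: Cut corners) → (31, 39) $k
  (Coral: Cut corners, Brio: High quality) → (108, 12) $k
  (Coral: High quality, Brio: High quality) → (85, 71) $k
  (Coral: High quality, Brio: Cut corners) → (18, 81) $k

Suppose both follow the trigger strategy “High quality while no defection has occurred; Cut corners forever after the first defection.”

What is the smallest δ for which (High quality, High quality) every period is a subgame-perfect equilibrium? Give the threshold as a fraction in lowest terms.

23/77

For Coral: deviation gain 108−85 = 23, per-period punishment loss 85−31 = 54. IC gives δ ≥ 23/77.
For Brio: gain 10, loss 32 per period, so δ ≥ 10/42 = 5/21.
The tighter constraint is Coral's, so cooperation needs δ ≥ 23/77.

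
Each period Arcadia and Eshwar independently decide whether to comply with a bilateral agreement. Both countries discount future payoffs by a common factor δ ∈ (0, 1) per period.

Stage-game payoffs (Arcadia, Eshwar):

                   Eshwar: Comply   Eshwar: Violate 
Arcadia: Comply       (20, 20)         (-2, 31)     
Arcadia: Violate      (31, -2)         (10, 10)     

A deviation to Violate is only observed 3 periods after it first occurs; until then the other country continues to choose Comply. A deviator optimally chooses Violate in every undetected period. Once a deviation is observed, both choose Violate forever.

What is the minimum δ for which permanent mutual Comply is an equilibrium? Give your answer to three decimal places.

0.806

Deviating for the 3 undetected periods gains 31−20 = 11 per period over cooperation, then loses 20−10 = 10 per period forever once punishment starts.
Gain: 11(1 + δ + … + δ^2); loss: 10·δ^3/(1−δ).
No profitable deviation ⇔ 11(1−δ^3) ≤ 10·δ^3, i.e. δ^3 ≥ 11/(11+10) = 11/21.
Hence δ ≥ (11/21)^(1/3) ≈ 0.806.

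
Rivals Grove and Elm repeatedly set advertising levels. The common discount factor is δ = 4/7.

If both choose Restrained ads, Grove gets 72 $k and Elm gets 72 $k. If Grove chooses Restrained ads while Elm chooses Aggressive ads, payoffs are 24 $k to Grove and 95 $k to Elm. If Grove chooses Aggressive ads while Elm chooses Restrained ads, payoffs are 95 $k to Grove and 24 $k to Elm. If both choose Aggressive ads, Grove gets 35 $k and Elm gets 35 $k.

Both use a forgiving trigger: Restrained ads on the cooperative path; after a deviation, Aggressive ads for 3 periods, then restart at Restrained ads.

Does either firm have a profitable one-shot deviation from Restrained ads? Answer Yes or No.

A one-shot deviation gives 95 now, then 35 for 3 periods, then back to 72.
Gain from deviating: (95−72) today; loss: (72−35) in each of the next 3 periods.
No-deviation condition: (72−35)(δ+…+δ^3) ≥ 95−72, i.e. δ+…+δ^3 ≥ 23/37.
At δ = 4/7: δ+…+δ^3 = 1.0845 ≥ 0.6216.
So cooperation is sustainable.

No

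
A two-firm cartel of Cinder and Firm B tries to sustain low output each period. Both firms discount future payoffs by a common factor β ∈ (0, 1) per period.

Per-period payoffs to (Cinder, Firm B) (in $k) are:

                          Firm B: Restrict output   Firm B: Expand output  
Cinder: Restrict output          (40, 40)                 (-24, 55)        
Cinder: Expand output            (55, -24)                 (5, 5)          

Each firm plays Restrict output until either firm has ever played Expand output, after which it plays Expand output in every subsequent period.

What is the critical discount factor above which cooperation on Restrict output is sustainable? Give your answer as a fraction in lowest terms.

3/10

40/(1−β) ≥ 55 + 5β/(1−β)
40 ≥ 55 − 50β
β ≥ 15/50 = 3/10.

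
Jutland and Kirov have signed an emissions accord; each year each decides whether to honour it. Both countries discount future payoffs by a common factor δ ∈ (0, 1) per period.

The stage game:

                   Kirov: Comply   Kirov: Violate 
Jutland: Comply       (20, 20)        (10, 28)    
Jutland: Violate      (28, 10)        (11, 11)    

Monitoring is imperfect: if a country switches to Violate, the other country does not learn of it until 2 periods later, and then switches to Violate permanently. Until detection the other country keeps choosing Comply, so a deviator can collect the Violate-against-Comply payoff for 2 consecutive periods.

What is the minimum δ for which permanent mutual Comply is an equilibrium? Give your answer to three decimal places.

0.686

The best deviation is to choose Violate for all 2 undetected periods, earning 28 each, then 11 forever once detected.
Deviation value: 28(1−δ^2)/(1−δ) + 11δ^2/(1−δ); cooperation value: 20/(1−δ).
IC: 20 ≥ 28(1−δ^2) + 11δ^2 = 28 − 17δ^2.
So δ^2 ≥ 8/17, giving δ ≥ (8/17)^(1/2) ≈ 0.686.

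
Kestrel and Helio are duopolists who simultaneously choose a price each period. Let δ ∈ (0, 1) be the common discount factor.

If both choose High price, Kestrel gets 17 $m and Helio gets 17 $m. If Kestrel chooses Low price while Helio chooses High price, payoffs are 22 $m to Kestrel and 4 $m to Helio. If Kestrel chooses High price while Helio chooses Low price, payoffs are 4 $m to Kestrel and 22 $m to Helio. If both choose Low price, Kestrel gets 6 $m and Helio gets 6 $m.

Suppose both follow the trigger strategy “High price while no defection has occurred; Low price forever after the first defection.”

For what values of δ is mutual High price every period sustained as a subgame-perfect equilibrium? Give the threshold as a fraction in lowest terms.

5/16

Under grim trigger the critical discount factor is (T−C)/(T−P) with T = 22, C = 17, P = 6.
δ* = (22−17)/(22−6) = 5/16.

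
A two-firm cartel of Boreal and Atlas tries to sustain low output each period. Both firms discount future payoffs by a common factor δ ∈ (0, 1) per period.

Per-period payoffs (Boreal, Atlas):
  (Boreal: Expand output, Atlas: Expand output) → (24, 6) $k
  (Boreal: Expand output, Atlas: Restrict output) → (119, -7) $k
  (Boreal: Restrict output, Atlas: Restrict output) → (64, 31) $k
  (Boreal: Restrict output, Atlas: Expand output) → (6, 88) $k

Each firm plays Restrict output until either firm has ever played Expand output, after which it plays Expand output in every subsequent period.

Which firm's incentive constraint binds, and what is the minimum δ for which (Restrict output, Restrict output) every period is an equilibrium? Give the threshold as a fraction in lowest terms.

Boreal: cooperation gives 64 each period; deviation gives 119 once then 24 forever.
  64/(1−δ) ≥ 119 + 24δ/(1−δ) ⇒ δ ≥ 55/95 = 11/19.
Atlas: cooperation gives 31 each period; deviation gives 88 once then 6 forever.
  δ ≥ 57/82.
Both must hold, so the binding constraint is Atlas's: δ ≥ 57/82.

Atlas; δ ≥ 57/82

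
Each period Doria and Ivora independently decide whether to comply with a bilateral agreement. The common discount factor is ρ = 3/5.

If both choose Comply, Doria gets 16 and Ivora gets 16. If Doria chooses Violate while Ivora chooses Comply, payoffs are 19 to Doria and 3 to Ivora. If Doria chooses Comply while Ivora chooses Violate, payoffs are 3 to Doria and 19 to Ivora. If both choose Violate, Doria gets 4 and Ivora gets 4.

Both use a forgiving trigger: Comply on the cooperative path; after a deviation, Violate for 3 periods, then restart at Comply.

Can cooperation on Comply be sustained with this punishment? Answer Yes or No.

Yes

A one-shot deviation gives 19 now, then 4 for 3 periods, then back to 16.
Gain from deviating: (19−16) today; loss: (16−4) in each of the next 3 periods.
No-deviation condition: (16−4)(ρ+…+ρ^3) ≥ 19−16, i.e. ρ+…+ρ^3 ≥ 1/4.
At ρ = 3/5: ρ+…+ρ^3 = 1.1760 ≥ 0.2500.
So cooperation is sustainable.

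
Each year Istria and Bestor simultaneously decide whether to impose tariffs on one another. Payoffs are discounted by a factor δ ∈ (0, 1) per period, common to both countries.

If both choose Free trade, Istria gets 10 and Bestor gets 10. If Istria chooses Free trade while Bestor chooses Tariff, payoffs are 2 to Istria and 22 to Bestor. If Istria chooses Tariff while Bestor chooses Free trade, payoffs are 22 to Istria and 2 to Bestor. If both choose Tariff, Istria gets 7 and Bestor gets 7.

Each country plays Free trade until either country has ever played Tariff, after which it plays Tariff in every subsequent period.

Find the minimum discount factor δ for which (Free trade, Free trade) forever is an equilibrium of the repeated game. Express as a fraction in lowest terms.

4/5

Cooperation forever yields 10 each period: 10/(1−δ).
Deviating yields 22 once, then 7 forever: 22 + 7δ/(1−δ).
No profitable deviation requires 10/(1−δ) ≥ 22 + 7δ/(1−δ).
Multiplying by (1−δ): 10 ≥ 22(1−δ) + 7δ = 22 − 15δ.
So 15δ ≥ 12, i.e. δ ≥ 12/15 = 4/5.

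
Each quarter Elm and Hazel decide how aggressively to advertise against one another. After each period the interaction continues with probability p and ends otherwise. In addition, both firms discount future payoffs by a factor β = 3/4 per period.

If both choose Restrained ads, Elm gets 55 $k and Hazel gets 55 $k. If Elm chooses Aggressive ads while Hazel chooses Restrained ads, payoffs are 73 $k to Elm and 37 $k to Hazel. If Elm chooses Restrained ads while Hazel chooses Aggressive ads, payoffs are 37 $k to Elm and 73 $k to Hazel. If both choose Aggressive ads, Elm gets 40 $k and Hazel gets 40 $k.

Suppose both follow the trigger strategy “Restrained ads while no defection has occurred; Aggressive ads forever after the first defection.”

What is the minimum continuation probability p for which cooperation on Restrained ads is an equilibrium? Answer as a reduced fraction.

Expected continuation weight on next period's payoff is β·p = 3/4·p, which plays the role of the discount factor.
Cooperation requires 3/4·p ≥ (73−55)/(73−40) = 6/11, hence p ≥ 8/11.

8/11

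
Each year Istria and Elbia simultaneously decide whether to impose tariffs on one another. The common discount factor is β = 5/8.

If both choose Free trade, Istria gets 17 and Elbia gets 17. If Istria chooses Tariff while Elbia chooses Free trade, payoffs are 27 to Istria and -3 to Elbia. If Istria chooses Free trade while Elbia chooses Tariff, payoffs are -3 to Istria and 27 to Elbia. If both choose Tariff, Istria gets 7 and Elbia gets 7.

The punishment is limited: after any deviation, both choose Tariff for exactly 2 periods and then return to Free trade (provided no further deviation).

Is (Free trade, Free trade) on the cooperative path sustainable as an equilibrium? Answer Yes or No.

A one-shot deviation gives 27 now, then 7 for 2 periods, then back to 17.
Gain from deviating: (27−17) today; loss: (17−7) in each of the next 2 periods.
No-deviation condition: (17−7)(β+…+β^2) ≥ 27−17, i.e. β+…+β^2 ≥ 1.
At β = 5/8: β+…+β^2 = 1.0156 ≥ 1.0000.
So cooperation is sustainable.

Yes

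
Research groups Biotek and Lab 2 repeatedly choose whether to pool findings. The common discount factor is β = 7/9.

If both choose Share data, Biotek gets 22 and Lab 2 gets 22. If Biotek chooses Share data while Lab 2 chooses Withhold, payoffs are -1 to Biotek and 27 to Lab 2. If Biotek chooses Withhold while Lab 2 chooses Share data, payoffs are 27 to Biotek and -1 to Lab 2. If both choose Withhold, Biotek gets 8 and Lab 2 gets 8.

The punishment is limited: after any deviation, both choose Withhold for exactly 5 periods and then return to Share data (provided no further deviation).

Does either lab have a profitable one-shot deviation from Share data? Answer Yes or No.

No

Comparing payoff streams over the 6 periods until play realigns: cooperate → 22(1+β+…+β^5); deviate → 27 + 8(β+…+β^5).
Cooperation is sustained iff (22−8)(β+…+β^5) ≥ 27−22.
β+…+β^5 = 7/9·(1−(7/9)^5)/(1−7/9) = 2.5038, and (27−22)/(22−8) = 0.3571.
2.5038 ≥ 0.3571, so cooperation is sustainable.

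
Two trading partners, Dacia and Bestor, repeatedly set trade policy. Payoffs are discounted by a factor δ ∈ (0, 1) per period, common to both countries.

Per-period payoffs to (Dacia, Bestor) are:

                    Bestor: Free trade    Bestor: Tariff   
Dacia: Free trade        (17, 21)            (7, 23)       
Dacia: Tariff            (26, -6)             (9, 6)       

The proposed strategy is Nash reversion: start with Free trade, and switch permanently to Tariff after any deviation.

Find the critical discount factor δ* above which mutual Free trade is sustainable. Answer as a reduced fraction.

9/17

Dacia: cooperation gives 17 each period; deviation gives 26 once then 9 forever.
  17/(1−δ) ≥ 26 + 9δ/(1−δ) ⇒ δ ≥ 9/17.
Bestor: cooperation gives 21 each period; deviation gives 23 once then 6 forever.
  δ ≥ 2/17.
Both must hold, so the binding constraint is Dacia's: δ ≥ 9/17.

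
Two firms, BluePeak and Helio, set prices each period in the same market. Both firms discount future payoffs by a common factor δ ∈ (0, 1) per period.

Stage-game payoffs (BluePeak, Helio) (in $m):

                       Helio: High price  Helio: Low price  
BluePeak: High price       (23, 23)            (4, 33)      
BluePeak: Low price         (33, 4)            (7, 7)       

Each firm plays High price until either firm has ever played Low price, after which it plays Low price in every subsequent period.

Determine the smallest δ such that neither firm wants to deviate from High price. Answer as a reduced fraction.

23/(1−δ) ≥ 33 + 7δ/(1−δ)
23 ≥ 33 − 26δ
δ ≥ 10/26 = 5/13.

5/13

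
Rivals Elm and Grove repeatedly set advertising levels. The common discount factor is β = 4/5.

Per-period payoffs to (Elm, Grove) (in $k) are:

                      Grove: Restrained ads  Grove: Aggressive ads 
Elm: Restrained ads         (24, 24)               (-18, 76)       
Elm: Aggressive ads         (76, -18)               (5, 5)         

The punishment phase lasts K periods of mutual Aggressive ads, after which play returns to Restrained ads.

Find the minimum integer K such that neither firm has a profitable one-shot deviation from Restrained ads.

6

No profitable deviation requires (24−5)(β+…+β^K) ≥ 76−24, i.e. β+…+β^K ≥ 52/19 ≈ 2.7368.
With β = 4/5, the partial sums are K=1: 0.8000, K=2: 1.4400, K=3: 1.9520, K=4: 2.3616, K=5: 2.6893, K=6: 2.9514.
K = 6 is the first length at which the sum reaches 2.7368.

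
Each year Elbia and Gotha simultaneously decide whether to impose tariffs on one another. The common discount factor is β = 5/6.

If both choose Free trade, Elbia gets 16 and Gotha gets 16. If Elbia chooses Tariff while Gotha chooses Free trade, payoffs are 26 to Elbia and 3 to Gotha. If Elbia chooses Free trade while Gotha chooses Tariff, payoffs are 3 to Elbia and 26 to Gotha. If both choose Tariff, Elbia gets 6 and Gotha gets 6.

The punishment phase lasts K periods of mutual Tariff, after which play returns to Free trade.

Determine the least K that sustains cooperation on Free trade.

2

Need Σ_{k=1}^{K} β^k ≥ (26−16)/(16−6) = 1.0000 at β = 5/6.
At K = 1 the sum is 0.8333 < 1.0000; at K = 2 it is 1.5278 ≥ 1.0000.
So the minimum punishment length is K = 2.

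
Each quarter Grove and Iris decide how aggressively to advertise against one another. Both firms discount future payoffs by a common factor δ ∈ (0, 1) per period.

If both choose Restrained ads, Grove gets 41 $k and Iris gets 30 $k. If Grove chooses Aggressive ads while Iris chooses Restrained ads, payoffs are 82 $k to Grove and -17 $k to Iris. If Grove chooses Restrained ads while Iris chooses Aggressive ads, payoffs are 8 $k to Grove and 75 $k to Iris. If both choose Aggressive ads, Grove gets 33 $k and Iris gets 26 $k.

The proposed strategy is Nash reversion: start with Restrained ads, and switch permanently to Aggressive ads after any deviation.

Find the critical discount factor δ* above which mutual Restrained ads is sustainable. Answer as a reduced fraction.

Grove: cooperation gives 41 each period; deviation gives 82 once then 33 forever.
  41/(1−δ) ≥ 82 + 33δ/(1−δ) ⇒ δ ≥ 41/49.
Iris: cooperation gives 30 each period; deviation gives 75 once then 26 forever.
  δ ≥ 45/49.
Both must hold, so the binding constraint is Iris's: δ ≥ 45/49.

45/49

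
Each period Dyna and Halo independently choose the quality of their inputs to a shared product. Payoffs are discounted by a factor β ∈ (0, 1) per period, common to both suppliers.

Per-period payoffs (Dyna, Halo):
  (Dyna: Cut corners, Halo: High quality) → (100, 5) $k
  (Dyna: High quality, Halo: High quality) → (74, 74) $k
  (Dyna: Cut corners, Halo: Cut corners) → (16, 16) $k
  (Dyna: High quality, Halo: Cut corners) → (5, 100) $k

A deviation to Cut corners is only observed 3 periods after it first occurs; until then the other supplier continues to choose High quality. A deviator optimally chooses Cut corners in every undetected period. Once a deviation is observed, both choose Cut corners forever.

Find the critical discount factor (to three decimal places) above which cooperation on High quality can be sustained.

The best deviation is to choose Cut corners for all 3 undetected periods, earning 100 each, then 16 forever once detected.
Deviation value: 100(1−β^3)/(1−β) + 16β^3/(1−β); cooperation value: 74/(1−β).
IC: 74 ≥ 100(1−β^3) + 16β^3 = 100 − 84β^3.
So β^3 ≥ 26/84 = 13/42, giving β ≥ (13/42)^(1/3) ≈ 0.676.

0.676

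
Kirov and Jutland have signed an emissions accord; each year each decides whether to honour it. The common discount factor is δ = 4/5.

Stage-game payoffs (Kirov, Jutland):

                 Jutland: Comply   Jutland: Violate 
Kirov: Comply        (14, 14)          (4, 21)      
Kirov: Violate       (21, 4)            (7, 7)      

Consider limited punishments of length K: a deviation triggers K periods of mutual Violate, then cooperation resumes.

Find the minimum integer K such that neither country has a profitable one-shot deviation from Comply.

2

IC: δ(1−δ^K)/(1−δ) ≥ (21−14)/(14−7) = 1.
With δ = 4/5: need 1 − δ^K ≥ 1·(1−4/5)/(4/5), i.e. δ^K ≤ 0.7500.
Since (4/5)^1 = 0.8000 and (4/5)^2 = 0.6400, the smallest such K is 2.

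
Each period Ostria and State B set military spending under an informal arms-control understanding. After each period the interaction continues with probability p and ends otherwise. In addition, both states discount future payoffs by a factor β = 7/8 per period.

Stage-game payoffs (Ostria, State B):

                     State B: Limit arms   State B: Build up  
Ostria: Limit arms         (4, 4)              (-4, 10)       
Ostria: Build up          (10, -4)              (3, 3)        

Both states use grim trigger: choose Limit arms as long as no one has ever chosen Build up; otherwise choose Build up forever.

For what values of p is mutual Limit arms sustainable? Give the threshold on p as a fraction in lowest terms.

With continuation probability p and discount β, the effective per-period discount factor is βp.
Grim-trigger IC: βp ≥ (10−4)/(10−3) = 6/7.
So p ≥ (6/7)/(7/8) = 48/49.

48/49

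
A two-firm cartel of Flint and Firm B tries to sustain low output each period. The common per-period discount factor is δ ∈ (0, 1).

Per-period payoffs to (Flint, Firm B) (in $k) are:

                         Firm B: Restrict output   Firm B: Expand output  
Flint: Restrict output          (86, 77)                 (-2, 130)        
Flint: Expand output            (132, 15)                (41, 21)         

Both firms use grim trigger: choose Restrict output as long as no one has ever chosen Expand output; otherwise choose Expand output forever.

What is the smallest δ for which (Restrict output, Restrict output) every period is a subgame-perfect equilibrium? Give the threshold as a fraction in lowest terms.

46/91

Flint's threshold: (132−86)/(132−41) = 46/91.
Firm B's threshold: (130−77)/(130−21) = 53/109.
46/91 > 53/109, so Flint binds and δ* = 46/91.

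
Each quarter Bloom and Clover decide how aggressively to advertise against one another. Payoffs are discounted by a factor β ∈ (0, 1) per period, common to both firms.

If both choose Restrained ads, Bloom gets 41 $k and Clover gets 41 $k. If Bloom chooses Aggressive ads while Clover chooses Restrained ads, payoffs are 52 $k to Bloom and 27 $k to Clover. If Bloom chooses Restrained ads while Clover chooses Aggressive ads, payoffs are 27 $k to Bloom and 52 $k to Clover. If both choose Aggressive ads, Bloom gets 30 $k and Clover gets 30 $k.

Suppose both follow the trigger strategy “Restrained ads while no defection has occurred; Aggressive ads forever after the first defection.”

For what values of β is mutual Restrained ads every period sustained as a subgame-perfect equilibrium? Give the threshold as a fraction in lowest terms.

1/2

One-period gain from deviating is 52 − 41 = 11. The loss is 41 − 30 = 11 in every subsequent period, with present value 11·β/(1−β).
Deviation is unprofitable when 11·β/(1−β) ≥ 11, i.e. β/(1−β) ≥ 1.
Equivalently β ≥ 11/(11+11) = 1/2.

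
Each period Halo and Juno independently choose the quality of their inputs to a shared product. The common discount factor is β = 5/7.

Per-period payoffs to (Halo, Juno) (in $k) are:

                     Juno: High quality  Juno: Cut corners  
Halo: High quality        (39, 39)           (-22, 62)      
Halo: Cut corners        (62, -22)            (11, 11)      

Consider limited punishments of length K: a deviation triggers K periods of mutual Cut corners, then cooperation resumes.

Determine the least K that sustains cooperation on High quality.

Need Σ_{k=1}^{K} β^k ≥ (62−39)/(39−11) = 0.8214 at β = 5/7.
At K = 1 the sum is 0.7143 < 0.8214; at K = 2 it is 1.2245 ≥ 0.8214.
So the minimum punishment length is K = 2.

2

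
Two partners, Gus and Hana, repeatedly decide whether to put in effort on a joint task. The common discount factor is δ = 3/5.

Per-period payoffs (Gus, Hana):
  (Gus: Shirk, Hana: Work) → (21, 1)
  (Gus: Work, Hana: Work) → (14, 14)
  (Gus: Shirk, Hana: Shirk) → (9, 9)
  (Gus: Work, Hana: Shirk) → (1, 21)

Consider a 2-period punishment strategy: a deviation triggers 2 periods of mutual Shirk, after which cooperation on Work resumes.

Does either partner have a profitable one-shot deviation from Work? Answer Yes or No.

Yes

IC: δ+…+δ^2 ≥ (21−14)/(14−9) = 7/5.
At δ = 3/5: partial sum = 0.9600 < 1.4000. Cooperation not sustainable.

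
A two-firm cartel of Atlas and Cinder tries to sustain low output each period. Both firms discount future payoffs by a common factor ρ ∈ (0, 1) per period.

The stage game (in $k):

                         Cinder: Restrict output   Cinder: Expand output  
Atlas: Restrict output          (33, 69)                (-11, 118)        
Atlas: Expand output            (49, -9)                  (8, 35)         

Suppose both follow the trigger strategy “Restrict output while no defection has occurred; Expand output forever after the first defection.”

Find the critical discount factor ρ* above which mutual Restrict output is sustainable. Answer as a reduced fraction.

49/83

For Atlas: deviation gain 49−33 = 16, per-period punishment loss 33−8 = 25. IC gives ρ ≥ 16/41.
For Cinder: gain 49, loss 34 per period, so ρ ≥ 49/83.
The tighter constraint is Cinder's, so cooperation needs ρ ≥ 49/83.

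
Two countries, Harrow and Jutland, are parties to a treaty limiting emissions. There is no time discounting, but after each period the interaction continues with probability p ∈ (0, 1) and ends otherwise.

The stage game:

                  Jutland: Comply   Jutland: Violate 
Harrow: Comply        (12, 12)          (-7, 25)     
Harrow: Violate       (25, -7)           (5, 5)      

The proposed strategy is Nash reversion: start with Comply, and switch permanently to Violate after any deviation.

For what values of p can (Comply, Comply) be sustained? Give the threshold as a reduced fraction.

13/20

Expected cooperation value is 12 + p·12 + p²·12 + … = 12/(1−p); deviation gives 25 + p·5/(1−p).
12 ≥ 25(1−p) + 5p ⇒ 20p ≥ 13 ⇒ p ≥ 13/20.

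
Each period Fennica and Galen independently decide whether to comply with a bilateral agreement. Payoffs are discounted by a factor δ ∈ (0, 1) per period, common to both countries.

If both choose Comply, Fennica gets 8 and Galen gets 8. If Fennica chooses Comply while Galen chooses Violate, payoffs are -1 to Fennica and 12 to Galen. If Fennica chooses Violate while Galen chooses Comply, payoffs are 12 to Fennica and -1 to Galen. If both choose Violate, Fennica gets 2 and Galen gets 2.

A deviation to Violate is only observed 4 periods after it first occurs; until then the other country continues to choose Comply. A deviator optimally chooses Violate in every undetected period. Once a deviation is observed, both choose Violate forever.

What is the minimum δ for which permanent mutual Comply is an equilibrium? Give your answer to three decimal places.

The best deviation is to choose Violate for all 4 undetected periods, earning 12 each, then 2 forever once detected.
Deviation value: 12(1−δ^4)/(1−δ) + 2δ^4/(1−δ); cooperation value: 8/(1−δ).
IC: 8 ≥ 12(1−δ^4) + 2δ^4 = 12 − 10δ^4.
So δ^4 ≥ 4/10 = 2/5, giving δ ≥ (2/5)^(1/4) ≈ 0.795.

0.795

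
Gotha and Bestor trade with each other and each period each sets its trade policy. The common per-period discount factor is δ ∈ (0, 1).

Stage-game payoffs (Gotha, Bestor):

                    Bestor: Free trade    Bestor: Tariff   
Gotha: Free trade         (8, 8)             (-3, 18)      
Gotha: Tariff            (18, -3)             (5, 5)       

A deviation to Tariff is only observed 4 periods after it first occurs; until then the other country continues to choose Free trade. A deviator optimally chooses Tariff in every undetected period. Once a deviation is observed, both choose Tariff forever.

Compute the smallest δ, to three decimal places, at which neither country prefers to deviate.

0.937

The best deviation is to choose Tariff for all 4 undetected periods, earning 18 each, then 5 forever once detected.
Deviation value: 18(1−δ^4)/(1−δ) + 5δ^4/(1−δ); cooperation value: 8/(1−δ).
IC: 8 ≥ 18(1−δ^4) + 5δ^4 = 18 − 13δ^4.
So δ^4 ≥ 10/13, giving δ ≥ (10/13)^(1/4) ≈ 0.937.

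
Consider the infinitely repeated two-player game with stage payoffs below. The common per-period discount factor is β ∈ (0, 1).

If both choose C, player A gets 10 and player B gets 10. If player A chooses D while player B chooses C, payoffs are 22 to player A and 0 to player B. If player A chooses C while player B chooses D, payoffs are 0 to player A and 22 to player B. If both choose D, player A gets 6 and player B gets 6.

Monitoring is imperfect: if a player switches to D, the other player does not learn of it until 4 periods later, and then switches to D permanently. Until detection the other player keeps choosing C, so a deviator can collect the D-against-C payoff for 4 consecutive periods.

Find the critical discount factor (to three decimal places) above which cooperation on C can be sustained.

The best deviation is to choose D for all 4 undetected periods, earning 22 each, then 6 forever once detected.
Deviation value: 22(1−β^4)/(1−β) + 6β^4/(1−β); cooperation value: 10/(1−β).
IC: 10 ≥ 22(1−β^4) + 6β^4 = 22 − 16β^4.
So β^4 ≥ 12/16 = 3/4, giving β ≥ (3/4)^(1/4) ≈ 0.931.

0.931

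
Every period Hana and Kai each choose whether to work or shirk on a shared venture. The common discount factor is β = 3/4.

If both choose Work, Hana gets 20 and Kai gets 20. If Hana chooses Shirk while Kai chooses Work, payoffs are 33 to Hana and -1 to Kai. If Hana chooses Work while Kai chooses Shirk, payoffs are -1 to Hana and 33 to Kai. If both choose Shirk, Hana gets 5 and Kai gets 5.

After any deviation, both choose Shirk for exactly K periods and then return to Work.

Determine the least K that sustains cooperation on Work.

2

IC: β(1−β^K)/(1−β) ≥ (33−20)/(20−5) = 13/15.
With β = 3/4: need 1 − β^K ≥ 13/15·(1−3/4)/(3/4), i.e. β^K ≤ 0.7111.
Since (3/4)^1 = 0.7500 and (3/4)^2 = 0.5625, the smallest such K is 2.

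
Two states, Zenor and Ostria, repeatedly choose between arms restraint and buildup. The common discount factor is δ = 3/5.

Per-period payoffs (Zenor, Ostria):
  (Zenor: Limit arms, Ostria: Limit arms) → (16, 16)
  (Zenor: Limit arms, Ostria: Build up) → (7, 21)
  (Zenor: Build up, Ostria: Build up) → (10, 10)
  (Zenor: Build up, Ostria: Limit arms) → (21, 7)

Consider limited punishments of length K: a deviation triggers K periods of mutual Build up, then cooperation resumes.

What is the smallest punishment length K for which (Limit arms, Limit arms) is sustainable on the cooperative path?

2

No profitable deviation requires (16−10)(δ+…+δ^K) ≥ 21−16, i.e. δ+…+δ^K ≥ 5/6 ≈ 0.8333.
With δ = 3/5, the partial sums are K=1: 0.6000, K=2: 0.9600.
K = 2 is the first length at which the sum reaches 0.8333.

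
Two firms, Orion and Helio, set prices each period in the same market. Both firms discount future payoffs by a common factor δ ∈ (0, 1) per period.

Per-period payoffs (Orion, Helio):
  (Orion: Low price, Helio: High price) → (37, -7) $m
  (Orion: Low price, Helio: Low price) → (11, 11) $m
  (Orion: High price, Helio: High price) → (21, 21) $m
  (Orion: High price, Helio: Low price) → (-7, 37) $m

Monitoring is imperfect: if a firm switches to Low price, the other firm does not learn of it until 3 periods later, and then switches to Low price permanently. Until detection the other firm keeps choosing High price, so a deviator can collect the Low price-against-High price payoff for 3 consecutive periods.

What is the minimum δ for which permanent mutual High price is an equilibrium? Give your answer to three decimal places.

Deviating for the 3 undetected periods gains 37−21 = 16 per period over cooperation, then loses 21−11 = 10 per period forever once punishment starts.
Gain: 16(1 + δ + … + δ^2); loss: 10·δ^3/(1−δ).
No profitable deviation ⇔ 16(1−δ^3) ≤ 10·δ^3, i.e. δ^3 ≥ 16/(16+10) = 8/13.
Hence δ ≥ (8/13)^(1/3) ≈ 0.851.

0.851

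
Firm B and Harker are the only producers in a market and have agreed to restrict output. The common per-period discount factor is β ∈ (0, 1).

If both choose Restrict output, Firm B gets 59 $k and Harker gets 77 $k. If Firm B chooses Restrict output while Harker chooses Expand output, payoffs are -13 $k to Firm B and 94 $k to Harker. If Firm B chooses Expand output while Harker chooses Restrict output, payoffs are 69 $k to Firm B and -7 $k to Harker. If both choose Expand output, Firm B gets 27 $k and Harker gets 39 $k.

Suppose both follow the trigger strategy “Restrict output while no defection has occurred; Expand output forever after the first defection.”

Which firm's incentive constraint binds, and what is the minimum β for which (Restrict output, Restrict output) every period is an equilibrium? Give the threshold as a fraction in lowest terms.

Firm B's threshold: (69−59)/(69−27) = 5/21.
Harker's threshold: (94−77)/(94−39) = 17/55.
5/21 < 17/55, so Harker binds and β* = 17/55.

Harker; β ≥ 17/55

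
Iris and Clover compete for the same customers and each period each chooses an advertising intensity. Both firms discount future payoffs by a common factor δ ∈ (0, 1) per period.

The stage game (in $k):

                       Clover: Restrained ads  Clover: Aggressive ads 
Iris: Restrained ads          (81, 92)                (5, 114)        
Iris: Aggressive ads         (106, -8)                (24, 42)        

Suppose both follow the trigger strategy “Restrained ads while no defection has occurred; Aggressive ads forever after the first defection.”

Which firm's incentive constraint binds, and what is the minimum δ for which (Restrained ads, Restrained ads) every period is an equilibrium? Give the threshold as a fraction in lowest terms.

Clover; δ ≥ 11/36

For Iris: deviation gain 106−81 = 25, per-period punishment loss 81−24 = 57. IC gives δ ≥ 25/82.
For Clover: gain 22, loss 50 per period, so δ ≥ 22/72 = 11/36.
The tighter constraint is Clover's, so cooperation needs δ ≥ 11/36.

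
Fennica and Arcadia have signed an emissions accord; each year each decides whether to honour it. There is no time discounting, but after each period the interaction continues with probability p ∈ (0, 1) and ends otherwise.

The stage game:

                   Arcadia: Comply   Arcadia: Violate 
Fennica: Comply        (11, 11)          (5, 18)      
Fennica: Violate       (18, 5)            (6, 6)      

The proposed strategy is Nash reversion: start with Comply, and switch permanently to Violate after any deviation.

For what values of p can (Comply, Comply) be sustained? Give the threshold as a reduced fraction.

7/12

Expected cooperation value is 11 + p·11 + p²·11 + … = 11/(1−p); deviation gives 18 + p·6/(1−p).
11 ≥ 18(1−p) + 6p ⇒ 12p ≥ 7 ⇒ p ≥ 7/12.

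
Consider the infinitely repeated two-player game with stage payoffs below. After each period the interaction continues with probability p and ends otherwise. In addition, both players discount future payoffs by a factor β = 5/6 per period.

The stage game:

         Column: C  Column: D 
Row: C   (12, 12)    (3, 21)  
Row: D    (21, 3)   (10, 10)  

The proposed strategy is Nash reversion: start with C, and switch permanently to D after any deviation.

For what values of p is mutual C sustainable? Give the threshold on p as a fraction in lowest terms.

54/55

With continuation probability p and discount β, the effective per-period discount factor is βp.
Grim-trigger IC: βp ≥ (21−12)/(21−10) = 9/11.
So p ≥ (9/11)/(5/6) = 54/55.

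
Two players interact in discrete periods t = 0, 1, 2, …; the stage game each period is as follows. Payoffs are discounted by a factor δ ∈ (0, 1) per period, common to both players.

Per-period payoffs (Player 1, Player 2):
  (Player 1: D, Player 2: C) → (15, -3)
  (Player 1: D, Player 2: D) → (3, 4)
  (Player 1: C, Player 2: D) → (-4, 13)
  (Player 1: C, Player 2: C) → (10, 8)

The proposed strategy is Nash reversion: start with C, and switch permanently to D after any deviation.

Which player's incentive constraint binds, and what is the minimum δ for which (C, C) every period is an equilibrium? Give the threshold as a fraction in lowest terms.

For Player 1: deviation gain 15−10 = 5, per-period punishment loss 10−3 = 7. IC gives δ ≥ 5/12.
For Player 2: gain 5, loss 4 per period, so δ ≥ 5/9.
The tighter constraint is Player 2's, so cooperation needs δ ≥ 5/9.

Player 2; δ ≥ 5/9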